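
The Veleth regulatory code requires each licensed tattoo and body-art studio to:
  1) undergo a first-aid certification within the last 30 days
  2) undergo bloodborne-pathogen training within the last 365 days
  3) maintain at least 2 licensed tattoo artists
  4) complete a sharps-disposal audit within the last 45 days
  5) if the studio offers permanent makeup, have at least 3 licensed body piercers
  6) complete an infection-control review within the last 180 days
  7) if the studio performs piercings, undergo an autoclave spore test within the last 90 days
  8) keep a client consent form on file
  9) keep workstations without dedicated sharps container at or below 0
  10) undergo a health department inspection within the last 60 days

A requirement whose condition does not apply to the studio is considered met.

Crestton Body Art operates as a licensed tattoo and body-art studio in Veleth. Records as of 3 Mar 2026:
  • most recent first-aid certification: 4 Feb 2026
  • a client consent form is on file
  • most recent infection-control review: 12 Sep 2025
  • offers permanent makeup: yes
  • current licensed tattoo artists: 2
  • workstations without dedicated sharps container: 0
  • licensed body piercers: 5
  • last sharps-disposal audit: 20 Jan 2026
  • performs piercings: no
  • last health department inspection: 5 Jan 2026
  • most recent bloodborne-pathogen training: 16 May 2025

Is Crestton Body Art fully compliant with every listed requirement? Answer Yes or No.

1. first-aid certification 27 days ago vs limit 30 → met
2. bloodborne-pathogen training 291 days ago vs limit 365 → met
3. licensed tattoo artists 2 ≥ 2 → met
4. sharps-disposal audit 42 days ago vs limit 45 → met
5. condition 'offers permanent makeup' holds; licensed body piercers 5 ≥ 3 → met
6. infection-control review 172 days ago vs limit 180 → met
7. condition 'performs piercings' does not hold → requirement n/a → met
8. client consent form present → met
9. workstations without dedicated sharps container 0 ≤ 0 → met
10. health department inspection 57 days ago vs limit 60 → met
All met.

Yes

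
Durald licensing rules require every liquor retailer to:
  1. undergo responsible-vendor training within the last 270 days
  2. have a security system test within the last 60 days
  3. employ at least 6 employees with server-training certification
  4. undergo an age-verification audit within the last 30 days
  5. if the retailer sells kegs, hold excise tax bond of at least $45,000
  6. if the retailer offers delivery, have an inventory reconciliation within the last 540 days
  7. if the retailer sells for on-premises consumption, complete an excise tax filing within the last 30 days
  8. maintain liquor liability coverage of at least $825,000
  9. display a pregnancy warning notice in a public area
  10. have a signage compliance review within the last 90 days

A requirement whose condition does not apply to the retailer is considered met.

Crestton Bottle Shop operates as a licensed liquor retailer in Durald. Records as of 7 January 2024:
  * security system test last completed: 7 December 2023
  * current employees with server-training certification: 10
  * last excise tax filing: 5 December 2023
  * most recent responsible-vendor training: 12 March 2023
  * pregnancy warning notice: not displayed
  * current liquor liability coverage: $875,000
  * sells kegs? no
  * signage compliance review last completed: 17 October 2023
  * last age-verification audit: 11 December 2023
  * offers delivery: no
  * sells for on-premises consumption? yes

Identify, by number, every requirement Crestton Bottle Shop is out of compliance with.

1, 7, 9

1. responsible-vendor training 301 days ago vs limit 270 → not met
2. security system test 31 days ago vs limit 60 → met
3. employees with server-training certification 10 ≥ 6 → met
4. age-verification audit 27 days ago vs limit 30 → met
5. condition 'sells kegs' does not hold → requirement n/a → met
6. condition 'offers delivery' does not hold → requirement n/a → met
7. condition 'sells for on-premises consumption' holds; excise tax filing 33 days ago vs limit 30 → not met
8. liquor liability coverage $875,000 ≥ $825,000 → met
9. pregnancy warning notice absent → not met
10. signage compliance review 82 days ago vs limit 90 → met
Not met: 1, 7, 9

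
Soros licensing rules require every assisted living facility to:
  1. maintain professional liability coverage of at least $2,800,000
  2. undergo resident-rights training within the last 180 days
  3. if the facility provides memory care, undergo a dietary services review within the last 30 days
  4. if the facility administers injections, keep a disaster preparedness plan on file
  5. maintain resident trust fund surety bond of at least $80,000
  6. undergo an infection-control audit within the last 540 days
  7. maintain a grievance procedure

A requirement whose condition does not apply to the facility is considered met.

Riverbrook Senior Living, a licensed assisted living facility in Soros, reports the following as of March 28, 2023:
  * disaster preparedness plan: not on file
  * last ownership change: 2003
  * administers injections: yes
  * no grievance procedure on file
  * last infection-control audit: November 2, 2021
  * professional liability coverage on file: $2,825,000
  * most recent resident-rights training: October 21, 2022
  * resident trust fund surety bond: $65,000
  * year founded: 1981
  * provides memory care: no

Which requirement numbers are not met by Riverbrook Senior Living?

1. professional liability coverage $2,825,000 ≥ $2,800,000 → met
2. resident-rights training 158 days ago vs limit 180 → met
3. condition 'provides memory care' does not hold → requirement n/a → met
4. condition 'administers injections' holds; disaster preparedness plan absent → not met
5. resident trust fund surety bond $65,000 < $80,000 → not met
6. infection-control audit 511 days ago vs limit 540 → met
7. grievance procedure absent → not met
Not met: 4, 5, 7

4, 5, 7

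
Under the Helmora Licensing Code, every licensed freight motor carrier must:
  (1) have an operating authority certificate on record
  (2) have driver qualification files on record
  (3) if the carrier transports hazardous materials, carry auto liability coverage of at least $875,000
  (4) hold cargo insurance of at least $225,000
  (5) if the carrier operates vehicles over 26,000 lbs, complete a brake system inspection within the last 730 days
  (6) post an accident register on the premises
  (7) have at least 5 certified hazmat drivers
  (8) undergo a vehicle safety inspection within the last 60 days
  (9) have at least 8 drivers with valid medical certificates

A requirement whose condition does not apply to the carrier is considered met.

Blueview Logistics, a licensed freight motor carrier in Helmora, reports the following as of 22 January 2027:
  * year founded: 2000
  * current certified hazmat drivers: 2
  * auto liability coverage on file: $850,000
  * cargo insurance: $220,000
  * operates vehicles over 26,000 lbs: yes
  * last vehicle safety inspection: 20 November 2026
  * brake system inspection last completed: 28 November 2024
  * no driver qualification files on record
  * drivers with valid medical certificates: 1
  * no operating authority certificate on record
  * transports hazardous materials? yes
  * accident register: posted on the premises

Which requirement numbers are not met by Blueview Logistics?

1, 2, 3, 4, 5, 7, 8, 9

1. operating authority certificate absent → not met
2. driver qualification files absent → not met
3. condition 'transports hazardous materials' holds; auto liability coverage $850,000 < $875,000 → not met
4. cargo insurance $220,000 < $225,000 → not met
5. condition 'operates vehicles over 26,000 lbs' holds; brake system inspection 785 days ago vs limit 730 → not met
6. accident register present → met
7. certified hazmat drivers 2 < 5 → not met
8. vehicle safety inspection 63 days ago vs limit 60 → not met
9. drivers with valid medical certificates 1 < 8 → not met
Not met: 1, 2, 3, 4, 5, 7, 8, 9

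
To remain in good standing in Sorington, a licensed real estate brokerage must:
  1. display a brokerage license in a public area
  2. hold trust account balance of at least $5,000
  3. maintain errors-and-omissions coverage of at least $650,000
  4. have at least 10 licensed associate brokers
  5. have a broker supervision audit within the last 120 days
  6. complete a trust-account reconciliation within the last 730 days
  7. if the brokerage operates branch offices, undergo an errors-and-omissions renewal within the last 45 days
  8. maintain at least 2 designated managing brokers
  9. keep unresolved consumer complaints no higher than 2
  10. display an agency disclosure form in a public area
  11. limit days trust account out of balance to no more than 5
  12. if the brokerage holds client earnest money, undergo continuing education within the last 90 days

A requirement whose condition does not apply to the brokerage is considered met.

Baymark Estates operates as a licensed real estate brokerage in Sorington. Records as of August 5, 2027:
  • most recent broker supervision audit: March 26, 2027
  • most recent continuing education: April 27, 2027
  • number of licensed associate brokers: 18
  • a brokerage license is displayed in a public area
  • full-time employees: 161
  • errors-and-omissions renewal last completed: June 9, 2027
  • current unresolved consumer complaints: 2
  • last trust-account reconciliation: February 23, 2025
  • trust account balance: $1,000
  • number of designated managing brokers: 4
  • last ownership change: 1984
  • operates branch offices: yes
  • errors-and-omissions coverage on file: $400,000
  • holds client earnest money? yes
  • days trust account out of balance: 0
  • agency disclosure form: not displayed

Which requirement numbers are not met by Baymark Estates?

2, 3, 5, 6, 7, 10, 12

1. brokerage license present → met
2. trust account balance $1,000 < $5,000 → not met
3. errors-and-omissions coverage $400,000 < $650,000 → not met
4. licensed associate brokers 18 ≥ 10 → met
5. broker supervision audit 132 days ago vs limit 120 → not met
6. trust-account reconciliation 893 days ago vs limit 730 → not met
7. condition 'operates branch offices' holds; errors-and-omissions renewal 57 days ago vs limit 45 → not met
8. designated managing brokers 4 ≥ 2 → met
9. unresolved consumer complaints 2 ≤ 2 → met
10. agency disclosure form absent → not met
11. days trust account out of balance 0 ≤ 5 → met
12. condition 'holds client earnest money' holds; continuing education 100 days ago vs limit 90 → not met
Not met: 2, 3, 5, 6, 7, 10, 12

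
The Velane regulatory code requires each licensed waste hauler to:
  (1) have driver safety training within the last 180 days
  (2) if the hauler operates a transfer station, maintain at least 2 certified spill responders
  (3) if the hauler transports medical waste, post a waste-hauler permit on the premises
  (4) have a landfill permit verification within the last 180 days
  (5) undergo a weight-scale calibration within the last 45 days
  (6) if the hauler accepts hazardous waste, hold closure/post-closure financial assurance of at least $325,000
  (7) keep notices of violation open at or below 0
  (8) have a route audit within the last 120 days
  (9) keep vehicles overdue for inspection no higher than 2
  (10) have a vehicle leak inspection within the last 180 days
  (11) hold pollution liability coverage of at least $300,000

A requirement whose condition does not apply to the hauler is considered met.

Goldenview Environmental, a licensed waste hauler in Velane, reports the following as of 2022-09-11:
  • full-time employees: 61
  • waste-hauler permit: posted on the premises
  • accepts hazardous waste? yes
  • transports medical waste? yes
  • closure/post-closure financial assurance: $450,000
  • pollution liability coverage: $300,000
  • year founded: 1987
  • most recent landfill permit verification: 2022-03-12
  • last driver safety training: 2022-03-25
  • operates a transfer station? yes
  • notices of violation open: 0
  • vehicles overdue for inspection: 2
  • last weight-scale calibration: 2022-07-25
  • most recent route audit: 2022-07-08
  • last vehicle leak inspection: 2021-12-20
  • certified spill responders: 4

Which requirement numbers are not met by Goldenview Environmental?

4, 5, 10

1. driver safety training 170 days ago vs limit 180 → met
2. condition 'operates a transfer station' holds; certified spill responders 4 ≥ 2 → met
3. condition 'transports medical waste' holds; waste-hauler permit present → met
4. landfill permit verification 183 days ago vs limit 180 → not met
5. weight-scale calibration 48 days ago vs limit 45 → not met
6. condition 'accepts hazardous waste' holds; closure/post-closure financial assurance $450,000 ≥ $325,000 → met
7. notices of violation open 0 ≤ 0 → met
8. route audit 65 days ago vs limit 120 → met
9. vehicles overdue for inspection 2 ≤ 2 → met
10. vehicle leak inspection 265 days ago vs limit 180 → not met
11. pollution liability coverage $300,000 ≥ $300,000 → met
Not met: 4, 5, 10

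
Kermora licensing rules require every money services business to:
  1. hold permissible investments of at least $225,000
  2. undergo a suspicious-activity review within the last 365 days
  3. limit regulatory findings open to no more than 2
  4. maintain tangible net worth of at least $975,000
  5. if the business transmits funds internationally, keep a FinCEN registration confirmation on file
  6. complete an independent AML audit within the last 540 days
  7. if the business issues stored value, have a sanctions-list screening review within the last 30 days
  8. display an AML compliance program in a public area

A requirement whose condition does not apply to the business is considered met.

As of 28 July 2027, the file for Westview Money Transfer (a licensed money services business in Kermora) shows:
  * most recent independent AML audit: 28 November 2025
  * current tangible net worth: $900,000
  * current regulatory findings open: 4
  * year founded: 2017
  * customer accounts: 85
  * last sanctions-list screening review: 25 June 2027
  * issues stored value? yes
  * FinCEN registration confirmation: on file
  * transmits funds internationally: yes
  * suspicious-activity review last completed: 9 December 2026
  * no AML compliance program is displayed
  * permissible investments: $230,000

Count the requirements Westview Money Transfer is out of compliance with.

1. permissible investments $230,000 ≥ $225,000 → met
2. suspicious-activity review 231 days ago vs limit 365 → met
3. regulatory findings open 4 > 2 → not met
4. tangible net worth $900,000 < $975,000 → not met
5. condition 'transmits funds internationally' holds; FinCEN registration confirmation present → met
6. independent AML audit 607 days ago vs limit 540 → not met
7. condition 'issues stored value' holds; sanctions-list screening review 33 days ago vs limit 30 → not met
8. AML compliance program absent → not met
Not met: 5 of 8

5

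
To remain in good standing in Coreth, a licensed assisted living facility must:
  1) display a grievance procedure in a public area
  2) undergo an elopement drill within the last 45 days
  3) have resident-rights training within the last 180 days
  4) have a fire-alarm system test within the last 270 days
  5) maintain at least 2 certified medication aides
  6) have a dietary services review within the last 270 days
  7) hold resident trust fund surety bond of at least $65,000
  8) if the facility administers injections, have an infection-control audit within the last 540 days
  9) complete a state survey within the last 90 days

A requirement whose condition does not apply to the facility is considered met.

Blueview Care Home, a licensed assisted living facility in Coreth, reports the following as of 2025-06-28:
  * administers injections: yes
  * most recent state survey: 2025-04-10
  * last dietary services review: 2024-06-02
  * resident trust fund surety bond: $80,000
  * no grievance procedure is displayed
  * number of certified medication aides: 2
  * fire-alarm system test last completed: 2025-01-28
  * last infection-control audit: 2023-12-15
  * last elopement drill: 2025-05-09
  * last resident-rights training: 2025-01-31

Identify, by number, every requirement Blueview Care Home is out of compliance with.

1. grievance procedure absent → not met
2. elopement drill 50 days ago vs limit 45 → not met
3. resident-rights training 148 days ago vs limit 180 → met
4. fire-alarm system test 151 days ago vs limit 270 → met
5. certified medication aides 2 ≥ 2 → met
6. dietary services review 391 days ago vs limit 270 → not met
7. resident trust fund surety bond $80,000 ≥ $65,000 → met
8. condition 'administers injections' holds; infection-control audit 561 days ago vs limit 540 → not met
9. state survey 79 days ago vs limit 90 → met
Not met: 1, 2, 6, 8

1, 2, 6, 8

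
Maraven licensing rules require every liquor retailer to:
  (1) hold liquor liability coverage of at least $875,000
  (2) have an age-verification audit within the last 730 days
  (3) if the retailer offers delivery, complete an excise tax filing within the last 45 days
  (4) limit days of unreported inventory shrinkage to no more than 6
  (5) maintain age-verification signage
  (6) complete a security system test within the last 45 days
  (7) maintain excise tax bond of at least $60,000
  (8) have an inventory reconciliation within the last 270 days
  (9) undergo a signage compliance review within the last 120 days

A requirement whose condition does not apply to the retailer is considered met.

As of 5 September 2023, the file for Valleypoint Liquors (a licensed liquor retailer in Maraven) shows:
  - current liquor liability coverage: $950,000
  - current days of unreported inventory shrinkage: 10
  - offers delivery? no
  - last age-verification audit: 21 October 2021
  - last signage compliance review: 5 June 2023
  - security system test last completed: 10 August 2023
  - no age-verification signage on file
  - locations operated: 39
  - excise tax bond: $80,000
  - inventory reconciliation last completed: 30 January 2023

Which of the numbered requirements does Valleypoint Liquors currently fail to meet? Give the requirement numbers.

4, 5

1. liquor liability coverage $950,000 ≥ $875,000 → met
2. age-verification audit 684 days ago vs limit 730 → met
3. condition 'offers delivery' does not hold → requirement n/a → met
4. days of unreported inventory shrinkage 10 > 6 → not met
5. age-verification signage absent → not met
6. security system test 26 days ago vs limit 45 → met
7. excise tax bond $80,000 ≥ $60,000 → met
8. inventory reconciliation 218 days ago vs limit 270 → met
9. signage compliance review 92 days ago vs limit 120 → met
Not met: 4, 5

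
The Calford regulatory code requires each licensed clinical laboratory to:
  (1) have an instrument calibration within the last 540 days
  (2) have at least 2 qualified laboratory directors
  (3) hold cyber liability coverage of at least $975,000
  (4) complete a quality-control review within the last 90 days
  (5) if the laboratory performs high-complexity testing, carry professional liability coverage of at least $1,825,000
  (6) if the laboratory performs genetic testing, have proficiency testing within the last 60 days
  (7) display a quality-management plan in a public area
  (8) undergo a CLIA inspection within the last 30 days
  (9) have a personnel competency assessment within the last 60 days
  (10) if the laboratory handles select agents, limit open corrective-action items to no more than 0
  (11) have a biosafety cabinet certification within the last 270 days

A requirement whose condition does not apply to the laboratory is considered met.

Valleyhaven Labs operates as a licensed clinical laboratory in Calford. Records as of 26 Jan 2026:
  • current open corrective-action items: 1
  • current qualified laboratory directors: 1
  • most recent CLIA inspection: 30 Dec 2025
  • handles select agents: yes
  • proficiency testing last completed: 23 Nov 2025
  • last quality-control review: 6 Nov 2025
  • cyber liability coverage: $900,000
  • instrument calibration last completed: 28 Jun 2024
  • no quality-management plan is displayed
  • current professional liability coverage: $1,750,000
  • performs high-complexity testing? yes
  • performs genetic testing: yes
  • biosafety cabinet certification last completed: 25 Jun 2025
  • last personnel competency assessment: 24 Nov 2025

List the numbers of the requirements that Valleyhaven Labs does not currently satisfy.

1, 2, 3, 5, 6, 7, 9, 10

1. instrument calibration 577 days ago vs limit 540 → not met
2. qualified laboratory directors 1 < 2 → not met
3. cyber liability coverage $900,000 < $975,000 → not met
4. quality-control review 81 days ago vs limit 90 → met
5. condition 'performs high-complexity testing' holds; professional liability coverage $1,750,000 < $1,825,000 → not met
6. condition 'performs genetic testing' holds; proficiency testing 64 days ago vs limit 60 → not met
7. quality-management plan absent → not met
8. CLIA inspection 27 days ago vs limit 30 → met
9. personnel competency assessment 63 days ago vs limit 60 → not met
10. condition 'handles select agents' holds; open corrective-action items 1 > 0 → not met
11. biosafety cabinet certification 215 days ago vs limit 270 → met
Not met: 1, 2, 3, 5, 6, 7, 9, 10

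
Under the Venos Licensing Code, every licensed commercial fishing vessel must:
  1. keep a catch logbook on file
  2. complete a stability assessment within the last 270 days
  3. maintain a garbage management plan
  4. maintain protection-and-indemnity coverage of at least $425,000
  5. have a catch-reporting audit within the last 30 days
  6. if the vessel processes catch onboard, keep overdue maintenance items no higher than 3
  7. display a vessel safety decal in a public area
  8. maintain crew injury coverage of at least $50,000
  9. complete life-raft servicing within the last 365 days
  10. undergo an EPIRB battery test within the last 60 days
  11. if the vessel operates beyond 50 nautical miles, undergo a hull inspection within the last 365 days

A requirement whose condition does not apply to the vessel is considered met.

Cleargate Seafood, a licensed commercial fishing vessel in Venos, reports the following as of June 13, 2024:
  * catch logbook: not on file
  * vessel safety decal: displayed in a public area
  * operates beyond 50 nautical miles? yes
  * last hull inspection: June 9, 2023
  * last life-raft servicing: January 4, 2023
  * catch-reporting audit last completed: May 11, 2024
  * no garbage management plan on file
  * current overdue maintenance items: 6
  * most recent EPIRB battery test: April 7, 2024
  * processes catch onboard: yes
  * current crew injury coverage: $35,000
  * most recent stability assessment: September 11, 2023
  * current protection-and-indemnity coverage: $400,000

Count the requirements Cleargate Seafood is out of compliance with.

10

1. catch logbook absent → not met
2. stability assessment 276 days ago vs limit 270 → not met
3. garbage management plan absent → not met
4. protection-and-indemnity coverage $400,000 < $425,000 → not met
5. catch-reporting audit 33 days ago vs limit 30 → not met
6. condition 'processes catch onboard' holds; overdue maintenance items 6 > 3 → not met
7. vessel safety decal present → met
8. crew injury coverage $35,000 < $50,000 → not met
9. life-raft servicing 526 days ago vs limit 365 → not met
10. EPIRB battery test 67 days ago vs limit 60 → not met
11. condition 'operates beyond 50 nautical miles' holds; hull inspection 370 days ago vs limit 365 → not met
Not met: 10 of 11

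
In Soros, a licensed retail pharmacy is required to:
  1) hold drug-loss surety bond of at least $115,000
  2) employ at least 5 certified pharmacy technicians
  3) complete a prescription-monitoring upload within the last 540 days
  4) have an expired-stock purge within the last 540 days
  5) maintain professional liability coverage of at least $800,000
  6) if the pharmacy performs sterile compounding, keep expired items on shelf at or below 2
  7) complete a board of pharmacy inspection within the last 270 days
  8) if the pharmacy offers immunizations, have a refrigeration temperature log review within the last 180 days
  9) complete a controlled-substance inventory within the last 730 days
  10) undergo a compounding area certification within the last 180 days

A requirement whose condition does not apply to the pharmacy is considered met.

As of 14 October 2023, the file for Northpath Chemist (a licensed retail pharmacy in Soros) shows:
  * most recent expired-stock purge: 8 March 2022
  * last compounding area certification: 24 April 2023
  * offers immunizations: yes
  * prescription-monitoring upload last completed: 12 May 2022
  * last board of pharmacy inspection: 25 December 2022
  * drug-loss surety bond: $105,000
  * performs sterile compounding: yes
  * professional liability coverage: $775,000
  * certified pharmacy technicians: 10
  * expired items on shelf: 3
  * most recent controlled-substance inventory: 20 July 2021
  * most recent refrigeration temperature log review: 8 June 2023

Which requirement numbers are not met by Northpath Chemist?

1. drug-loss surety bond $105,000 < $115,000 → not met
2. certified pharmacy technicians 10 ≥ 5 → met
3. prescription-monitoring upload 520 days ago vs limit 540 → met
4. expired-stock purge 585 days ago vs limit 540 → not met
5. professional liability coverage $775,000 < $800,000 → not met
6. condition 'performs sterile compounding' holds; expired items on shelf 3 > 2 → not met
7. board of pharmacy inspection 293 days ago vs limit 270 → not met
8. condition 'offers immunizations' holds; refrigeration temperature log review 128 days ago vs limit 180 → met
9. controlled-substance inventory 816 days ago vs limit 730 → not met
10. compounding area certification 173 days ago vs limit 180 → met
Not met: 1, 4, 5, 6, 7, 9

1, 4, 5, 6, 7, 9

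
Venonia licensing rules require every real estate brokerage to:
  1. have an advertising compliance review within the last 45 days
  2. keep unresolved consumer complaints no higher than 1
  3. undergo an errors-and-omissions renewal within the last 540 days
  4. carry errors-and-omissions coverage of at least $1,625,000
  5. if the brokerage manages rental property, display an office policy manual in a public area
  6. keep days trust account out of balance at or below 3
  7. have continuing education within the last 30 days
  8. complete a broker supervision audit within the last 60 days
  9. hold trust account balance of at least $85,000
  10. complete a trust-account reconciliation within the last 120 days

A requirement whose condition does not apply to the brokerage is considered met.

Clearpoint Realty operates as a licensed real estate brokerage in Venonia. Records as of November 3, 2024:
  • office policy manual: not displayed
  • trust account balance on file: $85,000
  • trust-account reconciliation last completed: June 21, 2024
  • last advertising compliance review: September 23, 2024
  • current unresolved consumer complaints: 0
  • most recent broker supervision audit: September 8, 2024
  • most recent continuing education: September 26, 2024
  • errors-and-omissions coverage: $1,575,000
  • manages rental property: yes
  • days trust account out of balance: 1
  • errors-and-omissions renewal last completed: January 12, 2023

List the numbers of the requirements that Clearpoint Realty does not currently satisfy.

1. advertising compliance review 41 days ago vs limit 45 → met
2. unresolved consumer complaints 0 ≤ 1 → met
3. errors-and-omissions renewal 661 days ago vs limit 540 → not met
4. errors-and-omissions coverage $1,575,000 < $1,625,000 → not met
5. condition 'manages rental property' holds; office policy manual absent → not met
6. days trust account out of balance 1 ≤ 3 → met
7. continuing education 38 days ago vs limit 30 → not met
8. broker supervision audit 56 days ago vs limit 60 → met
9. trust account balance $85,000 ≥ $85,000 → met
10. trust-account reconciliation 135 days ago vs limit 120 → not met
Not met: 3, 4, 5, 7, 10

3, 4, 5, 7, 10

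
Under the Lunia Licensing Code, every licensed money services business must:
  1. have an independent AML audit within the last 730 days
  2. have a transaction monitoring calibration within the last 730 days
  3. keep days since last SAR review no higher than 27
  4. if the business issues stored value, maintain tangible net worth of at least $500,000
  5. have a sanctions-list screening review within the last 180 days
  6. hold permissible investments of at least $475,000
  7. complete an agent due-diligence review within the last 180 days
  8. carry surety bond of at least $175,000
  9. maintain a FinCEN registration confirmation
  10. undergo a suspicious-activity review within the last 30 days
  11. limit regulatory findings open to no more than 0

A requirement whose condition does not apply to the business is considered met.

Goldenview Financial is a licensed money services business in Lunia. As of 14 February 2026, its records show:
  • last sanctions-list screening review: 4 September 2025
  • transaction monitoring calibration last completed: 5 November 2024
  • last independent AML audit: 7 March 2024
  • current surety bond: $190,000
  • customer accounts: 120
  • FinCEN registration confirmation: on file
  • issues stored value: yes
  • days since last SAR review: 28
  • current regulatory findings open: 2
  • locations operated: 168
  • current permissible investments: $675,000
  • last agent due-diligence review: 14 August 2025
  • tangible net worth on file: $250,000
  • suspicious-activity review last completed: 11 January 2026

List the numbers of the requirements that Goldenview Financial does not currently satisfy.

1. independent AML audit 709 days ago vs limit 730 → met
2. transaction monitoring calibration 466 days ago vs limit 730 → met
3. days since last SAR review 28 > 27 → not met
4. condition 'issues stored value' holds; tangible net worth $250,000 < $500,000 → not met
5. sanctions-list screening review 163 days ago vs limit 180 → met
6. permissible investments $675,000 ≥ $475,000 → met
7. agent due-diligence review 184 days ago vs limit 180 → not met
8. surety bond $190,000 ≥ $175,000 → met
9. FinCEN registration confirmation present → met
10. suspicious-activity review 34 days ago vs limit 30 → not met
11. regulatory findings open 2 > 0 → not met
Not met: 3, 4, 7, 10, 11

3, 4, 7, 10, 11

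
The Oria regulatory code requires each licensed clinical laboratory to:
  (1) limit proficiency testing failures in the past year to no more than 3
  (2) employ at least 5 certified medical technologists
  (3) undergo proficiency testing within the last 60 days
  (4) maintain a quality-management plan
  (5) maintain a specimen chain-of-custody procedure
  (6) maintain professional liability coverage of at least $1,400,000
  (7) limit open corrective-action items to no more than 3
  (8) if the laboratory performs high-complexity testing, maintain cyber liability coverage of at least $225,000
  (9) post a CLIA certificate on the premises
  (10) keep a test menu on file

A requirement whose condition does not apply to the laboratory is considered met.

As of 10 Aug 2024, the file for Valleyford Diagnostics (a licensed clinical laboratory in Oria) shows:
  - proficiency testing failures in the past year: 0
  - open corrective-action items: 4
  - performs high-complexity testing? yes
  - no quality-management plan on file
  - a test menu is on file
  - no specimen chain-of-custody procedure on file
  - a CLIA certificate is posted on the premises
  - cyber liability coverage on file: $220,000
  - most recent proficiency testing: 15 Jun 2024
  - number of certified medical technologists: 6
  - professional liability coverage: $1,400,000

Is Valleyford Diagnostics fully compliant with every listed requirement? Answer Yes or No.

1. proficiency testing failures in the past year 0 ≤ 3 → met
2. certified medical technologists 6 ≥ 5 → met
3. proficiency testing 56 days ago vs limit 60 → met
4. quality-management plan absent → not met
5. specimen chain-of-custody procedure absent → not met
6. professional liability coverage $1,400,000 ≥ $1,400,000 → met
7. open corrective-action items 4 > 3 → not met
8. condition 'performs high-complexity testing' holds; cyber liability coverage $220,000 < $225,000 → not met
9. CLIA certificate present → met
10. test menu present → met
Not met: 4, 5, 7, 8

No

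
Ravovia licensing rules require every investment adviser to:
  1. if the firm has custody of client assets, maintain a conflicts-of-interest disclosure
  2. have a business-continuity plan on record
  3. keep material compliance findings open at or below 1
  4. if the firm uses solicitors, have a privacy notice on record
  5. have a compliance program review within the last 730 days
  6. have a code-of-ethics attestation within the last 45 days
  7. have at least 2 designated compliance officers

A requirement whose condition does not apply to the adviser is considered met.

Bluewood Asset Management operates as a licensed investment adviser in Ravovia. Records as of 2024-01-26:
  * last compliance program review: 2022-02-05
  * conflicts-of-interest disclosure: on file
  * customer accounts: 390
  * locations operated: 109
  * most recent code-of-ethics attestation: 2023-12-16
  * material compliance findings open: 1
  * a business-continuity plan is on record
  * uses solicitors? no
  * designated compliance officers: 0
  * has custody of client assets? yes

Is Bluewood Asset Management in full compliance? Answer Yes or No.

No

1. condition 'has custody of client assets' holds; conflicts-of-interest disclosure present → met
2. business-continuity plan present → met
3. material compliance findings open 1 ≤ 1 → met
4. condition 'uses solicitors' does not hold → requirement n/a → met
5. compliance program review 720 days ago vs limit 730 → met
6. code-of-ethics attestation 41 days ago vs limit 45 → met
7. designated compliance officers 0 < 2 → not met
Not met: 7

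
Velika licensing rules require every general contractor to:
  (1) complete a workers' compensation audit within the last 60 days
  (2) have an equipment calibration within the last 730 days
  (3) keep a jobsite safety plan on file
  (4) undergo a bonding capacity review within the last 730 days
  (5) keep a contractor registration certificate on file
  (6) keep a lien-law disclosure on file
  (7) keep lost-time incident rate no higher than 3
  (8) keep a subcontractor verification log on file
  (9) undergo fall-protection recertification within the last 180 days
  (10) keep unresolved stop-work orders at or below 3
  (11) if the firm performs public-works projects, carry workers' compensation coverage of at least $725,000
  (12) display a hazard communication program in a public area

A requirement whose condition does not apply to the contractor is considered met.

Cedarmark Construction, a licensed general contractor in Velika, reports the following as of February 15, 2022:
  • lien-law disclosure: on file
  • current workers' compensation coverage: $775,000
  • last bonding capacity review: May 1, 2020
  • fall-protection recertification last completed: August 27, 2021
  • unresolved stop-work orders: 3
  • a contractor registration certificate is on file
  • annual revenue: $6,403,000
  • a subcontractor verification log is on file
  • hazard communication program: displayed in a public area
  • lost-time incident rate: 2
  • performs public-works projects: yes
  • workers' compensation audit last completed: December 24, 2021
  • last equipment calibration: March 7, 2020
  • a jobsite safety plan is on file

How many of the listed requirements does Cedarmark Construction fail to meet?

0

1. workers' compensation audit 53 days ago vs limit 60 → met
2. equipment calibration 710 days ago vs limit 730 → met
3. jobsite safety plan present → met
4. bonding capacity review 655 days ago vs limit 730 → met
5. contractor registration certificate present → met
6. lien-law disclosure present → met
7. lost-time incident rate 2 ≤ 3 → met
8. subcontractor verification log present → met
9. fall-protection recertification 172 days ago vs limit 180 → met
10. unresolved stop-work orders 3 ≤ 3 → met
11. condition 'performs public-works projects' holds; workers' compensation coverage $775,000 ≥ $725,000 → met
12. hazard communication program present → met
Not met: 0 of 12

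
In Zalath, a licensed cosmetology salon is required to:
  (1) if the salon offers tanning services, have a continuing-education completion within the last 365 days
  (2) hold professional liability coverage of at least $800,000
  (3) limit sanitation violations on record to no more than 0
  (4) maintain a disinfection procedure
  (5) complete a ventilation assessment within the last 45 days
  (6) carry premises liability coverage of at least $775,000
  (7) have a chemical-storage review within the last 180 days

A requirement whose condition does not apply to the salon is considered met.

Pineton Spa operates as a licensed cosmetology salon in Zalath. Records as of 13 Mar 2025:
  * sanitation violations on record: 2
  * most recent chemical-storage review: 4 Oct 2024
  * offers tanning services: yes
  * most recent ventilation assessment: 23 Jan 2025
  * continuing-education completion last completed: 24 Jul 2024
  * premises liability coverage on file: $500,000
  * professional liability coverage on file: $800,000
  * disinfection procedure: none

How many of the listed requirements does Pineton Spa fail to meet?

4

1. condition 'offers tanning services' holds; continuing-education completion 232 days ago vs limit 365 → met
2. professional liability coverage $800,000 ≥ $800,000 → met
3. sanitation violations on record 2 > 0 → not met
4. disinfection procedure absent → not met
5. ventilation assessment 49 days ago vs limit 45 → not met
6. premises liability coverage $500,000 < $775,000 → not met
7. chemical-storage review 160 days ago vs limit 180 → met
Not met: 4 of 7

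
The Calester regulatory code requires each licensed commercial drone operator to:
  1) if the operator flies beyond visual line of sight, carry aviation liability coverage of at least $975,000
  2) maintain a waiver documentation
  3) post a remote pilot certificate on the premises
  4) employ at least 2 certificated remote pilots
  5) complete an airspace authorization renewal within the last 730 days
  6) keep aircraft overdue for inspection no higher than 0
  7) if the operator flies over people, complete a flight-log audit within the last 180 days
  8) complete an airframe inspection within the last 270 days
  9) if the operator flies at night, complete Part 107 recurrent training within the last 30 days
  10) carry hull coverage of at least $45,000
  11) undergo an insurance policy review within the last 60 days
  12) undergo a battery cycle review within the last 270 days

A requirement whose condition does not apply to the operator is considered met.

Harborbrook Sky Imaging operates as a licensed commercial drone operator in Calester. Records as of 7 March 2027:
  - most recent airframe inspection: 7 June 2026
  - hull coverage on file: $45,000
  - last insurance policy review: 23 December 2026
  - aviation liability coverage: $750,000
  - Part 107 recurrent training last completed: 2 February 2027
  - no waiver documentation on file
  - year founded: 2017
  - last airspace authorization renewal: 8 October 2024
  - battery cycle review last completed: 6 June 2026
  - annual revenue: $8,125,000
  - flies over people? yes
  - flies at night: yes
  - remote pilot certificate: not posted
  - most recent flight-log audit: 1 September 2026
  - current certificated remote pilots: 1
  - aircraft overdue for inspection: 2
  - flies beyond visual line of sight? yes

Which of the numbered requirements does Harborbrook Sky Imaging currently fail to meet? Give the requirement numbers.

1, 2, 3, 4, 5, 6, 7, 8, 9, 11, 12

1. condition 'flies beyond visual line of sight' holds; aviation liability coverage $750,000 < $975,000 → not met
2. waiver documentation absent → not met
3. remote pilot certificate absent → not met
4. certificated remote pilots 1 < 2 → not met
5. airspace authorization renewal 880 days ago vs limit 730 → not met
6. aircraft overdue for inspection 2 > 0 → not met
7. condition 'flies over people' holds; flight-log audit 187 days ago vs limit 180 → not met
8. airframe inspection 273 days ago vs limit 270 → not met
9. condition 'flies at night' holds; Part 107 recurrent training 33 days ago vs limit 30 → not met
10. hull coverage $45,000 ≥ $45,000 → met
11. insurance policy review 74 days ago vs limit 60 → not met
12. battery cycle review 274 days ago vs limit 270 → not met
Not met: 1, 2, 3, 4, 5, 6, 7, 8, 9, 11, 12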